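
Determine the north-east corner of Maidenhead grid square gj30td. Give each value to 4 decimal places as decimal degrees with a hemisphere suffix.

Field G=6, J=9: +6·20° lon, +9·10° lat → SW at lon -60°, lat 0°.
Square 3, 0: +3·2° lon, +0·1° lat → SW at lon -54°, lat 0°.
Subsquare t=19, d=3: +19·0.0833333° lon, +3·0.0416667° lat → SW at lon -52.4167°, lat 0.125°.
Cell spans 0.0833333° lon × 0.0416667° lat. NE corner is SW corner plus one full cell.
latitude 0.1667° N, longitude 52.3333° W.

0.1667° N, 52.3333° W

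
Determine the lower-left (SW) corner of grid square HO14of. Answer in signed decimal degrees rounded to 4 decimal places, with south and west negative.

Field H=7, O=14: +7·20° lon, +14·10° lat → SW at lon -40°, lat 50°.
Square 1, 4: +1·2° lon, +4·1° lat → SW at lon -38°, lat 54°.
Subsquare o=14, f=5: +14·0.0833333° lon, +5·0.0416667° lat → SW at lon -36.8333°, lat 54.2083°.
latitude 54.2083, longitude -36.8333.

54.2083, -36.8333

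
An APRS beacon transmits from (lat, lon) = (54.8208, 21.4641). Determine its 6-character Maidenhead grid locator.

Add 180° to longitude and 90° to latitude: 201.4641, 144.8208.
Field (20°×10°, letters A–R): lon ⌊201.4641/20⌋ = 10 → K; lat ⌊144.8208/10⌋ = 14 → O.
Square (2°×1°, digits 0–9): lon ⌊1.4641/2⌋ = 0; lat ⌊4.8208/1⌋ = 4.
Subsquare (5′×2.5′, letters a–x): lon ⌊1.4641/0.0833333⌋ = 17 → r; lat ⌊0.8208/0.0416667⌋ = 19 → t.

KO04rt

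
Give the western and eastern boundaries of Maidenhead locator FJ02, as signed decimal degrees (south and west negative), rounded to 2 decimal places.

Field F=5, J=9: +5·20° lon, +9·10° lat → SW at lon -80°, lat 0°.
Square 0, 2: +0·2° lon, +2·1° lat → SW at lon -80°, lat 2°.
Cell spans 2° lon × 1° lat.
west -80.00, east -78.00.

-80.00, -78.00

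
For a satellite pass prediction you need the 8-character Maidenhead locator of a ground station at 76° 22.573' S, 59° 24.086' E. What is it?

LB93qo89

Add 180° to longitude and 90° to latitude: 239.40143, 13.62378.
Field (20°×10°, letters A–R): 239.40143/20 → 11 → L, 13.62378/10 → 1 → B; chars LB.
Square (2°×1°, digits 0–9): 19.40143/2 → 9, 3.62378/1 → 3; chars 93.
Subsquare (5′×2.5′, letters a–x): 1.40143/0.0833333 → 16 → q, 0.62378/0.0416667 → 14 → o; chars qo.
Extended square (30″×15″, digits 0–9): 0.06810/0.00833333 → 8, 0.04045/0.00416667 → 9; chars 89.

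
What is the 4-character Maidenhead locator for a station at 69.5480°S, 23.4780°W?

HC80

Offset from 180°W / 90°S: lon 156.52°, lat 20.45°.
Field: lon ⌊156.52/20⌋ = 7 → H; lat ⌊20.45/10⌋ = 2 → C.
Square: lon ⌊16.52/2⌋ = 8; lat ⌊0.45/1⌋ = 0.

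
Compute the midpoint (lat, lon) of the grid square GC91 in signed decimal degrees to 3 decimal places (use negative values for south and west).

-68.500, -41.000

Field G=6, C=2: +6·20° lon, +2·10° lat → SW at lon -60°, lat -70°.
Square 9, 1: +9·2° lon, +1·1° lat → SW at lon -42°, lat -69°.
Cell spans 2° lon × 1° lat. Centre is SW corner plus half of each.
latitude -68.500, longitude -41.000.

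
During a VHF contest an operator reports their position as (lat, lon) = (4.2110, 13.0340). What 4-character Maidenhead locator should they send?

JJ64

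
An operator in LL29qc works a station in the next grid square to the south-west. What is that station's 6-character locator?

LL29pb

Longitude subsquare q = 16; −1 → 15 = p.
Latitude subsquare c = 2; −1 → 1 = b.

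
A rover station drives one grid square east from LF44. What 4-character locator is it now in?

LF54

Longitude square 4; +1 → 5.
The latitude characters are unchanged.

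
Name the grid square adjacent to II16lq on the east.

Longitude subsquare l = 11; +1 → 12 = m.
The latitude characters are unchanged.

II16mq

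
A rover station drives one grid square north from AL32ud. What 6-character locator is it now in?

Latitude subsquare d = 3; +1 → 4 = e.
The longitude characters are unchanged.

AL32ue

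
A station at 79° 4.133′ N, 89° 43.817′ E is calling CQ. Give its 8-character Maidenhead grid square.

NQ49ub76

Add 180° to longitude and 90° to latitude: 269.73028, 169.06888.
Field: lon ⌊269.73028/20⌋ = 13 → N; lat ⌊169.06888/10⌋ = 16 → Q.
Square: lon ⌊9.73028/2⌋ = 4; lat ⌊9.06888/1⌋ = 9.
Subsquare: lon ⌊1.73028/0.0833333⌋ = 20 → u; lat ⌊0.06888/0.0416667⌋ = 1 → b.
Extended square: lon ⌊0.06362/0.00833333⌋ = 7; lat ⌊0.02722/0.00416667⌋ = 6.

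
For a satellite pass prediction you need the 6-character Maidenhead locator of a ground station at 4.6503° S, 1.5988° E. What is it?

JI05ti

Add 180° to longitude and 90° to latitude: 181.5988, 85.3497.
Field: lon ⌊181.5988/20⌋ = 9 → J; lat ⌊85.3497/10⌋ = 8 → I.
Square: lon ⌊1.5988/2⌋ = 0; lat ⌊5.3497/1⌋ = 5.
Subsquare: lon ⌊1.5988/0.0833333⌋ = 19 → t; lat ⌊0.3497/0.0416667⌋ = 8 → i.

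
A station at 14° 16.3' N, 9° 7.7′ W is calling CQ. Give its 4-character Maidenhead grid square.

Add 180° to longitude and 90° to latitude: 170.87, 104.27.
Field (20°×10°, letters A–R): 170.87/20 → 8 → I, 104.27/10 → 10 → K; chars IK.
Square (2°×1°, digits 0–9): 10.87/2 → 5, 4.27/1 → 4; chars 54.

IK54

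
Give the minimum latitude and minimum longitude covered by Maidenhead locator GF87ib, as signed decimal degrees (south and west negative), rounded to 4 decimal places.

-32.9583, -43.3333

Field G=6, F=5: +6·20° lon, +5·10° lat → SW at lon -60°, lat -40°.
Square 8, 7: +8·2° lon, +7·1° lat → SW at lon -44°, lat -33°.
Subsquare i=8, b=1: +8·0.0833333° lon, +1·0.0416667° lat → SW at lon -43.3333°, lat -32.9583°.
latitude -32.9583, longitude -43.3333.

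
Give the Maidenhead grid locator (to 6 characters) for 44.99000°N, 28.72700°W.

Shift to the Maidenhead origin (180°W, 90°S): lon 151.2730, lat 134.9900.
Field (20°×10°, letters A–R): lon ⌊151.2730/20⌋ = 7 → H; lat ⌊134.9900/10⌋ = 13 → N.
Square (2°×1°, digits 0–9): lon ⌊11.2730/2⌋ = 5; lat ⌊4.9900/1⌋ = 4.
Subsquare (5′×2.5′, letters a–x): lon ⌊1.2730/0.0833333⌋ = 15 → p; lat ⌊0.9900/0.0416667⌋ = 23 → x.

HN54px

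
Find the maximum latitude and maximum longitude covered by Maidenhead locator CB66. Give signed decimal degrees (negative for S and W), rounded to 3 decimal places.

-73.000, -126.000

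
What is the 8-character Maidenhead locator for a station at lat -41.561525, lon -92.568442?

EE38rk15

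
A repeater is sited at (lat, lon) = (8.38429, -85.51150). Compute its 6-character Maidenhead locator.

Offset from 180°W / 90°S: lon 94.4885°, lat 98.3843°.
Field: 94.4885/20 → 4 → E, 98.3843/10 → 9 → J; chars EJ.
Square: 14.4885/2 → 7, 8.3843/1 → 8; chars 78.
Subsquare: 0.4885/0.0833333 → 5 → f, 0.3843/0.0416667 → 9 → j; chars fj.

EJ78fj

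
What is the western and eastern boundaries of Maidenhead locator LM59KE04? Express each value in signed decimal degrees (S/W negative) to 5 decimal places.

Field L=11, M=12: +11·20° lon, +12·10° lat → SW at lon 40°, lat 30°.
Square 5, 9: +5·2° lon, +9·1° lat → SW at lon 50°, lat 39°.
Subsquare k=10, e=4: +10·0.0833333° lon, +4·0.0416667° lat → SW at lon 50.8333°, lat 39.1667°.
Extended square 0, 4: +0·0.00833333° lon, +4·0.00416667° lat → SW at lon 50.8333°, lat 39.1833°.
Cell spans 0.00833333° lon × 0.00416667° lat.
west 50.83333, east 50.84167.

50.83333, 50.84167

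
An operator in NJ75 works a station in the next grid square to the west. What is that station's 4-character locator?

NJ65

Longitude square 7; −1 → 6.
The latitude characters are unchanged.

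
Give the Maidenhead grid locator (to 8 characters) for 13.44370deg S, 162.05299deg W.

AH86xn33

Offset from 180°W / 90°S: lon 17.94701°, lat 76.55630°.
Field: 17.94701/20 → 0 → A, 76.55630/10 → 7 → H; chars AH.
Square: 17.94701/2 → 8, 6.55630/1 → 6; chars 86.
Subsquare: 1.94701/0.0833333 → 23 → x, 0.55630/0.0416667 → 13 → n; chars xn.
Extended square: 0.03034/0.00833333 → 3, 0.01463/0.00416667 → 3; chars 33.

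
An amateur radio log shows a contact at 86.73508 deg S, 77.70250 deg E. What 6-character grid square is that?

MA83ug

Offset from 180°W / 90°S: lon 257.7025°, lat 3.2649°.
Field: lon ⌊257.7025/20⌋ = 12 → M; lat ⌊3.2649/10⌋ = 0 → A.
Square: lon ⌊17.7025/2⌋ = 8; lat ⌊3.2649/1⌋ = 3.
Subsquare: lon ⌊1.7025/0.0833333⌋ = 20 → u; lat ⌊0.2649/0.0416667⌋ = 6 → g.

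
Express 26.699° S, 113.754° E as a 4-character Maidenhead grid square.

Offset from 180°W / 90°S: lon 293.75°, lat 63.30°.
Field: 293.75/20 → 14 → O, 63.30/10 → 6 → G; chars OG.
Square: 13.75/2 → 6, 3.30/1 → 3; chars 63.

OG63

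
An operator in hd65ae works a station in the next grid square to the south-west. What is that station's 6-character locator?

HD55xd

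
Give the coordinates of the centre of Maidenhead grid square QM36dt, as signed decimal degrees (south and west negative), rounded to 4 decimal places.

36.8125, 146.2917

Field Q=16, M=12: +16·20° lon, +12·10° lat → SW at lon 140°, lat 30°.
Square 3, 6: +3·2° lon, +6·1° lat → SW at lon 146°, lat 36°.
Subsquare d=3, t=19: +3·0.0833333° lon, +19·0.0416667° lat → SW at lon 146.25°, lat 36.7917°.
Cell spans 0.0833333° lon × 0.0416667° lat. Centre is SW corner plus half of each.
latitude 36.8125, longitude 146.2917.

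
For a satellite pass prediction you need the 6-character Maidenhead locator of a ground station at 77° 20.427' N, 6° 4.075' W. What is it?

Add 180° to longitude and 90° to latitude: 173.9321, 167.3405.
Field (20°×10°, letters A–R): lon ⌊173.9321/20⌋ = 8 → I; lat ⌊167.3405/10⌋ = 16 → Q.
Square (2°×1°, digits 0–9): lon ⌊13.9321/2⌋ = 6; lat ⌊7.3405/1⌋ = 7.
Subsquare (5′×2.5′, letters a–x): lon ⌊1.9321/0.0833333⌋ = 23 → x; lat ⌊0.3405/0.0416667⌋ = 8 → i.

IQ67xi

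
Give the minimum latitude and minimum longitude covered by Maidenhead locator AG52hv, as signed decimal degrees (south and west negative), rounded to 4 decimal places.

-27.1250, -169.4167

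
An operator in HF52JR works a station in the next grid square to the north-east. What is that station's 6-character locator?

Longitude subsquare j = 9; +1 → 10 = k.
Latitude subsquare r = 17; +1 → 18 = s.

HF52ks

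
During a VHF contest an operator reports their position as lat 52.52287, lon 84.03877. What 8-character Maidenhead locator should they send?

Shift to the Maidenhead origin (180°W, 90°S): lon 264.03877, lat 142.52287.
Field (20°×10°, letters A–R): lon ⌊264.03877/20⌋ = 13 → N; lat ⌊142.52287/10⌋ = 14 → O.
Square (2°×1°, digits 0–9): lon ⌊4.03877/2⌋ = 2; lat ⌊2.52287/1⌋ = 2.
Subsquare (5′×2.5′, letters a–x): lon ⌊0.03877/0.0833333⌋ = 0 → a; lat ⌊0.52287/0.0416667⌋ = 12 → m.
Extended square (30″×15″, digits 0–9): lon ⌊0.03877/0.00833333⌋ = 4; lat ⌊0.02287/0.00416667⌋ = 5.

NO22am45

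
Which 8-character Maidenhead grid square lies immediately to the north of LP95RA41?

Latitude extended square 1; +1 → 2.
The longitude characters are unchanged.

LP95ra42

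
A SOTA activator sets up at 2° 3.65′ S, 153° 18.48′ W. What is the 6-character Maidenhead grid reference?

BI37iw

Shift to the Maidenhead origin (180°W, 90°S): lon 26.6920, lat 87.9392.
Field: lon ⌊26.6920/20⌋ = 1 → B; lat ⌊87.9392/10⌋ = 8 → I.
Square: lon ⌊6.6920/2⌋ = 3; lat ⌊7.9392/1⌋ = 7.
Subsquare: lon ⌊0.6920/0.0833333⌋ = 8 → i; lat ⌊0.9392/0.0416667⌋ = 22 → w.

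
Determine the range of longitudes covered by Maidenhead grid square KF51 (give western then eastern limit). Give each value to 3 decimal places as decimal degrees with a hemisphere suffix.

30.000° E, 32.000° E

Field K=10, F=5: +10·20° lon, +5·10° lat → SW at lon 20°, lat -40°.
Square 5, 1: +5·2° lon, +1·1° lat → SW at lon 30°, lat -39°.
Cell spans 2° lon × 1° lat.
west 30.000° E, east 32.000° E.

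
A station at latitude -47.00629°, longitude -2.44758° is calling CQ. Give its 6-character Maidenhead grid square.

IE82sx

Offset from 180°W / 90°S: lon 177.5524°, lat 42.9937°.
Field: lon ⌊177.5524/20⌋ = 8 → I; lat ⌊42.9937/10⌋ = 4 → E.
Square: lon ⌊17.5524/2⌋ = 8; lat ⌊2.9937/1⌋ = 2.
Subsquare: lon ⌊1.5524/0.0833333⌋ = 18 → s; lat ⌊0.9937/0.0416667⌋ = 23 → x.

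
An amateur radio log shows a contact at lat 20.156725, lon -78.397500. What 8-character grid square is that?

Add 180° to longitude and 90° to latitude: 101.60250, 110.15672.
Field: lon ⌊101.60250/20⌋ = 5 → F; lat ⌊110.15672/10⌋ = 11 → L.
Square: lon ⌊1.60250/2⌋ = 0; lat ⌊0.15672/1⌋ = 0.
Subsquare: lon ⌊1.60250/0.0833333⌋ = 19 → t; lat ⌊0.15672/0.0416667⌋ = 3 → d.
Extended square: lon ⌊0.01917/0.00833333⌋ = 2; lat ⌊0.03172/0.00416667⌋ = 7.

FL00td27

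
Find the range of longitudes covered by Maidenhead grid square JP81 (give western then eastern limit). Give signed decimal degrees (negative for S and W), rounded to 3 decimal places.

Field J=9, P=15: +9·20° lon, +15·10° lat → SW at lon 0°, lat 60°.
Square 8, 1: +8·2° lon, +1·1° lat → SW at lon 16°, lat 61°.
Cell spans 2° lon × 1° lat.
west 16.000, east 18.000.

16.000, 18.000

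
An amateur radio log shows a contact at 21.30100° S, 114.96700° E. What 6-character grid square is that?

OG78lq

Offset from 180°W / 90°S: lon 294.9670°, lat 68.6990°.
Field: lon ⌊294.9670/20⌋ = 14 → O; lat ⌊68.6990/10⌋ = 6 → G.
Square: lon ⌊14.9670/2⌋ = 7; lat ⌊8.6990/1⌋ = 8.
Subsquare: lon ⌊0.9670/0.0833333⌋ = 11 → l; lat ⌊0.6990/0.0416667⌋ = 16 → q.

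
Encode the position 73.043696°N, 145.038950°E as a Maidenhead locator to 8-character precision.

QQ23mb40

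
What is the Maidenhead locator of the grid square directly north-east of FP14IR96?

FP14jr07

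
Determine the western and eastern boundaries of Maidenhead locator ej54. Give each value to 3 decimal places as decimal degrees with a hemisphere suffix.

Field E=4, J=9: +4·20° lon, +9·10° lat → SW at lon -100°, lat 0°.
Square 5, 4: +5·2° lon, +4·1° lat → SW at lon -90°, lat 4°.
Cell spans 2° lon × 1° lat.
west 90.000° W, east 88.000° W.

90.000° W, 88.000° W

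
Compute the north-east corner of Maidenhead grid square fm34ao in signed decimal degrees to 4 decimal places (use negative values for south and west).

34.6250, -73.9167

Field F=5, M=12: +5·20° lon, +12·10° lat → SW at lon -80°, lat 30°.
Square 3, 4: +3·2° lon, +4·1° lat → SW at lon -74°, lat 34°.
Subsquare a=0, o=14: +0·0.0833333° lon, +14·0.0416667° lat → SW at lon -74°, lat 34.5833°.
Cell spans 0.0833333° lon × 0.0416667° lat. NE corner is SW corner plus one full cell.
latitude 34.6250, longitude -73.9167.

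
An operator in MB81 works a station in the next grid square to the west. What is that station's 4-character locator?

Longitude square 8; −1 → 7.
The latitude characters are unchanged.

MB71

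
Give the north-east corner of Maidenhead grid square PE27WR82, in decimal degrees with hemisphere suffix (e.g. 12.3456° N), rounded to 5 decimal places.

42.27917° S, 125.90833° E

Field P=15, E=4: +15·20° lon, +4·10° lat → SW at lon 120°, lat -50°.
Square 2, 7: +2·2° lon, +7·1° lat → SW at lon 124°, lat -43°.
Subsquare w=22, r=17: +22·0.0833333° lon, +17·0.0416667° lat → SW at lon 125.833°, lat -42.2917°.
Extended square 8, 2: +8·0.00833333° lon, +2·0.00416667° lat → SW at lon 125.9°, lat -42.2833°.
Cell spans 0.00833333° lon × 0.00416667° lat. NE corner is SW corner plus one full cell.
latitude 42.27917° S, longitude 125.90833° E.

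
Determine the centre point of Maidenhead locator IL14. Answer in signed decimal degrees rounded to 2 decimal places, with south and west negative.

24.50, -17.00

Field I=8, L=11: +8·20° lon, +11·10° lat → SW at lon -20°, lat 20°.
Square 1, 4: +1·2° lon, +4·1° lat → SW at lon -18°, lat 24°.
Cell spans 2° lon × 1° lat. Centre is SW corner plus half of each.
latitude 24.50, longitude -17.00.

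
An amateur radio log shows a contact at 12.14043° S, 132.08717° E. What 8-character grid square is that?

PH67bu06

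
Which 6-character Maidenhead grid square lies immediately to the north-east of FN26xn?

FN36ao

Longitude subsquare x = 23; +1 → 24, wraps to 0 = a, carry into square.
Longitude square 2; +1 → 3.
Latitude subsquare n = 13; +1 → 14 = o.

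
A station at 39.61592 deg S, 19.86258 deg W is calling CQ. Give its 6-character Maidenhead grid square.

Offset from 180°W / 90°S: lon 160.1374°, lat 50.3841°.
Field: lon ⌊160.1374/20⌋ = 8 → I; lat ⌊50.3841/10⌋ = 5 → F.
Square: lon ⌊0.1374/2⌋ = 0; lat ⌊0.3841/1⌋ = 0.
Subsquare: lon ⌊0.1374/0.0833333⌋ = 1 → b; lat ⌊0.3841/0.0416667⌋ = 9 → j.

IF00bj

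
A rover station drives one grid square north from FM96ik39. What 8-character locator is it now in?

Latitude extended square 9; +1 → 10, wraps to 0, carry into subsquare.
Latitude subsquare k = 10; +1 → 11 = l.
The longitude characters are unchanged.

FM96il30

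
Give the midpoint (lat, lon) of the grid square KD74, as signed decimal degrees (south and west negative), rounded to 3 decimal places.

-55.500, 35.000

Field K=10, D=3: +10·20° lon, +3·10° lat → SW at lon 20°, lat -60°.
Square 7, 4: +7·2° lon, +4·1° lat → SW at lon 34°, lat -56°.
Cell spans 2° lon × 1° lat. Centre is SW corner plus half of each.
latitude -55.500, longitude 35.000.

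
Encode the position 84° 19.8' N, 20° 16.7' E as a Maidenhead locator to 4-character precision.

KR04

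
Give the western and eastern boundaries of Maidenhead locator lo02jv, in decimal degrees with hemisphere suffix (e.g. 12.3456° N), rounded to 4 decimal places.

40.7500° E, 40.8333° E

Field L=11, O=14: +11·20° lon, +14·10° lat → SW at lon 40°, lat 50°.
Square 0, 2: +0·2° lon, +2·1° lat → SW at lon 40°, lat 52°.
Subsquare j=9, v=21: +9·0.0833333° lon, +21·0.0416667° lat → SW at lon 40.75°, lat 52.875°.
Cell spans 0.0833333° lon × 0.0416667° lat.
west 40.7500° E, east 40.8333° E.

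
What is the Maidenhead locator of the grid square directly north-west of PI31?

Longitude square 3; −1 → 2.
Latitude square 1; +1 → 2.

PI22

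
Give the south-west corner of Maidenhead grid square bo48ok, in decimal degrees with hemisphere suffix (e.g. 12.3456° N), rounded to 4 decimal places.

58.4167° N, 150.8333° W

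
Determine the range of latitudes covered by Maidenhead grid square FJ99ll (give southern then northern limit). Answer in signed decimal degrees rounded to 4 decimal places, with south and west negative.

9.4583, 9.5000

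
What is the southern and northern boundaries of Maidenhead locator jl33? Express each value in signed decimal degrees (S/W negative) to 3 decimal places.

Field J=9, L=11: +9·20° lon, +11·10° lat → SW at lon 0°, lat 20°.
Square 3, 3: +3·2° lon, +3·1° lat → SW at lon 6°, lat 23°.
Cell spans 2° lon × 1° lat.
south 23.000, north 24.000.

23.000, 24.000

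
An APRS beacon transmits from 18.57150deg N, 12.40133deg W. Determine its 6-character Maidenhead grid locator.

IK38tn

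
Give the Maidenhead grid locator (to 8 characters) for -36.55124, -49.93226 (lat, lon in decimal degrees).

GF53ak87

Offset from 180°W / 90°S: lon 130.06774°, lat 53.44876°.
Field (20°×10°, letters A–R): lon ⌊130.06774/20⌋ = 6 → G; lat ⌊53.44876/10⌋ = 5 → F.
Square (2°×1°, digits 0–9): lon ⌊10.06774/2⌋ = 5; lat ⌊3.44876/1⌋ = 3.
Subsquare (5′×2.5′, letters a–x): lon ⌊0.06774/0.0833333⌋ = 0 → a; lat ⌊0.44876/0.0416667⌋ = 10 → k.
Extended square (30″×15″, digits 0–9): lon ⌊0.06774/0.00833333⌋ = 8; lat ⌊0.03209/0.00416667⌋ = 7.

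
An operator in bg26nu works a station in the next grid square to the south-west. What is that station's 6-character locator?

BG26mt

Longitude subsquare n = 13; −1 → 12 = m.
Latitude subsquare u = 20; −1 → 19 = t.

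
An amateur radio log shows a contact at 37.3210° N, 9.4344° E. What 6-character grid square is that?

JM47rh

Offset from 180°W / 90°S: lon 189.4344°, lat 127.3210°.
Field (20°×10°, letters A–R): lon ⌊189.4344/20⌋ = 9 → J; lat ⌊127.3210/10⌋ = 12 → M.
Square (2°×1°, digits 0–9): lon ⌊9.4344/2⌋ = 4; lat ⌊7.3210/1⌋ = 7.
Subsquare (5′×2.5′, letters a–x): lon ⌊1.4344/0.0833333⌋ = 17 → r; lat ⌊0.3210/0.0416667⌋ = 7 → h.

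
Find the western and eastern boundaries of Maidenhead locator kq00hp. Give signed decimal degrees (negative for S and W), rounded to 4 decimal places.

20.5833, 20.6667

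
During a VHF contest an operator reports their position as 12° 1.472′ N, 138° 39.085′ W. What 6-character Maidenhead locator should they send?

Shift to the Maidenhead origin (180°W, 90°S): lon 41.3486, lat 102.0245.
Field (20°×10°, letters A–R): 41.3486/20 → 2 → C, 102.0245/10 → 10 → K; chars CK.
Square (2°×1°, digits 0–9): 1.3486/2 → 0, 2.0245/1 → 2; chars 02.
Subsquare (5′×2.5′, letters a–x): 1.3486/0.0833333 → 16 → q, 0.0245/0.0416667 → 0 → a; chars qa.

CK02qa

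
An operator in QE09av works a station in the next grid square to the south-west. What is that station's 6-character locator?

Longitude subsquare a = 0; −1 → -1, wraps to 23 = x, carry into square.
Longitude square 0; −1 → -1, wraps to 9, carry into field.
Longitude field Q = 16; −1 → 15 = P.
Latitude subsquare v = 21; −1 → 20 = u.

PE99xu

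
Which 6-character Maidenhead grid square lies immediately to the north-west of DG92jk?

DG92il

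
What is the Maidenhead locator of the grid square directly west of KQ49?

Longitude square 4; −1 → 3.
The latitude characters are unchanged.

KQ39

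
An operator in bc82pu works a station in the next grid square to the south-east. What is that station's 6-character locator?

Longitude subsquare p = 15; +1 → 16 = q.
Latitude subsquare u = 20; −1 → 19 = t.

BC82qt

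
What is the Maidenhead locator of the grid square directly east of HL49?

Longitude square 4; +1 → 5.
The latitude characters are unchanged.

HL59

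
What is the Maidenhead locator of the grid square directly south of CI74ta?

CI73tx

Latitude subsquare a = 0; −1 → -1, wraps to 23 = x, carry into square.
Latitude square 4; −1 → 3.
The longitude characters are unchanged.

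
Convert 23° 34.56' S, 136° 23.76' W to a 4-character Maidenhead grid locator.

CG16

Shift to the Maidenhead origin (180°W, 90°S): lon 43.60, lat 66.42.
Field: lon ⌊43.60/20⌋ = 2 → C; lat ⌊66.42/10⌋ = 6 → G.
Square: lon ⌊3.60/2⌋ = 1; lat ⌊6.42/1⌋ = 6.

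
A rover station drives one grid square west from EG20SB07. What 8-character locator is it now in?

Longitude extended square 0; −1 → -1, wraps to 9, carry into subsquare.
Longitude subsquare s = 18; −1 → 17 = r.
The latitude characters are unchanged.

EG20rb97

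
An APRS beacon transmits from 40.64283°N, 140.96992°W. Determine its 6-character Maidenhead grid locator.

BN90mp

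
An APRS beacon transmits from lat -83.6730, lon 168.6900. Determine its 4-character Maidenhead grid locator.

Add 180° to longitude and 90° to latitude: 348.69, 6.33.
Field (20°×10°, letters A–R): 348.69/20 → 17 → R, 6.33/10 → 0 → A; chars RA.
Square (2°×1°, digits 0–9): 8.69/2 → 4, 6.33/1 → 6; chars 46.

RA46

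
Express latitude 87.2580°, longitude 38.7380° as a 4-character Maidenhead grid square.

Shift to the Maidenhead origin (180°W, 90°S): lon 218.74, lat 177.26.
Field: 218.74/20 → 10 → K, 177.26/10 → 17 → R; chars KR.
Square: 18.74/2 → 9, 7.26/1 → 7; chars 97.

KR97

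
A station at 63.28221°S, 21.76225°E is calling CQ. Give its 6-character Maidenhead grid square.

Add 180° to longitude and 90° to latitude: 201.7622, 26.7178.
Field: lon ⌊201.7622/20⌋ = 10 → K; lat ⌊26.7178/10⌋ = 2 → C.
Square: lon ⌊1.7622/2⌋ = 0; lat ⌊6.7178/1⌋ = 6.
Subsquare: lon ⌊1.7622/0.0833333⌋ = 21 → v; lat ⌊0.7178/0.0416667⌋ = 17 → r.

KC06vr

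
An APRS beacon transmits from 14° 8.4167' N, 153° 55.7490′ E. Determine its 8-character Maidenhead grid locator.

QK64xd13

Shift to the Maidenhead origin (180°W, 90°S): lon 333.92915, lat 104.14028.
Field: lon ⌊333.92915/20⌋ = 16 → Q; lat ⌊104.14028/10⌋ = 10 → K.
Square: lon ⌊13.92915/2⌋ = 6; lat ⌊4.14028/1⌋ = 4.
Subsquare: lon ⌊1.92915/0.0833333⌋ = 23 → x; lat ⌊0.14028/0.0416667⌋ = 3 → d.
Extended square: lon ⌊0.01248/0.00833333⌋ = 1; lat ⌊0.01528/0.00416667⌋ = 3.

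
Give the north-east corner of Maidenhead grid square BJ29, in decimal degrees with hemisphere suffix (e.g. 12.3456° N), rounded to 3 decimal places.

10.000° N, 154.000° W

Field B=1, J=9: +1·20° lon, +9·10° lat → SW at lon -160°, lat 0°.
Square 2, 9: +2·2° lon, +9·1° lat → SW at lon -156°, lat 9°.
Cell spans 2° lon × 1° lat. NE corner is SW corner plus one full cell.
latitude 10.000° N, longitude 154.000° W.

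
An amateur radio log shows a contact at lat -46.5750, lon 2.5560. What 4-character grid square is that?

Shift to the Maidenhead origin (180°W, 90°S): lon 182.56, lat 43.42.
Field: 182.56/20 → 9 → J, 43.42/10 → 4 → E; chars JE.
Square: 2.56/2 → 1, 3.42/1 → 3; chars 13.

JE13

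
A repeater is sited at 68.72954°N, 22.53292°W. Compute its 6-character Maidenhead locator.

HP88rr

Add 180° to longitude and 90° to latitude: 157.4671, 158.7295.
Field: lon ⌊157.4671/20⌋ = 7 → H; lat ⌊158.7295/10⌋ = 15 → P.
Square: lon ⌊17.4671/2⌋ = 8; lat ⌊8.7295/1⌋ = 8.
Subsquare: lon ⌊1.4671/0.0833333⌋ = 17 → r; lat ⌊0.7295/0.0416667⌋ = 17 → r.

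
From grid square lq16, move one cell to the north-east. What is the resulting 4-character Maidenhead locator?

LQ27

Longitude square 1; +1 → 2.
Latitude square 6; +1 → 7.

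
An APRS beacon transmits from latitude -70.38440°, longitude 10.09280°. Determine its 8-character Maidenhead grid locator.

Add 180° to longitude and 90° to latitude: 190.09280, 19.61560.
Field: lon ⌊190.09280/20⌋ = 9 → J; lat ⌊19.61560/10⌋ = 1 → B.
Square: lon ⌊10.09280/2⌋ = 5; lat ⌊9.61560/1⌋ = 9.
Subsquare: lon ⌊0.09280/0.0833333⌋ = 1 → b; lat ⌊0.61560/0.0416667⌋ = 14 → o.
Extended square: lon ⌊0.00947/0.00833333⌋ = 1; lat ⌊0.03227/0.00416667⌋ = 7.

JB59bo17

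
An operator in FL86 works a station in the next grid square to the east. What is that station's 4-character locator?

Longitude square 8; +1 → 9.
The latitude characters are unchanged.

FL96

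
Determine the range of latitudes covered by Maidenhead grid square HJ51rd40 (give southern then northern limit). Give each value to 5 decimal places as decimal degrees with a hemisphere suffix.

1.12500° N, 1.12917° N

Field H=7, J=9: +7·20° lon, +9·10° lat → SW at lon -40°, lat 0°.
Square 5, 1: +5·2° lon, +1·1° lat → SW at lon -30°, lat 1°.
Subsquare r=17, d=3: +17·0.0833333° lon, +3·0.0416667° lat → SW at lon -28.5833°, lat 1.125°.
Extended square 4, 0: +4·0.00833333° lon, +0·0.00416667° lat → SW at lon -28.55°, lat 1.125°.
Cell spans 0.00833333° lon × 0.00416667° lat.
south 1.12500° N, north 1.12917° N.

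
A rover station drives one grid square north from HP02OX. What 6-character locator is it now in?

HP03oa

Latitude subsquare x = 23; +1 → 24, wraps to 0 = a, carry into square.
Latitude square 2; +1 → 3.
The longitude characters are unchanged.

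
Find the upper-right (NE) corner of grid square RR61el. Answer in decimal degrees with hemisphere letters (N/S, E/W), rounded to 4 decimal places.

81.5000° N, 172.4167° E

Field R=17, R=17: +17·20° lon, +17·10° lat → SW at lon 160°, lat 80°.
Square 6, 1: +6·2° lon, +1·1° lat → SW at lon 172°, lat 81°.
Subsquare e=4, l=11: +4·0.0833333° lon, +11·0.0416667° lat → SW at lon 172.333°, lat 81.4583°.
Cell spans 0.0833333° lon × 0.0416667° lat. NE corner is SW corner plus one full cell.
latitude 81.5000° N, longitude 172.4167° E.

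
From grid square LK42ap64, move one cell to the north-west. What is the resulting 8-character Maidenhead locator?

LK42ap55

Longitude extended square 6; −1 → 5.
Latitude extended square 4; +1 → 5.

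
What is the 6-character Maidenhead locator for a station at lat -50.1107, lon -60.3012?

Shift to the Maidenhead origin (180°W, 90°S): lon 119.6988, lat 39.8893.
Field: 119.6988/20 → 5 → F, 39.8893/10 → 3 → D; chars FD.
Square: 19.6988/2 → 9, 9.8893/1 → 9; chars 99.
Subsquare: 1.6988/0.0833333 → 20 → u, 0.8893/0.0416667 → 21 → v; chars uv.

FD99uv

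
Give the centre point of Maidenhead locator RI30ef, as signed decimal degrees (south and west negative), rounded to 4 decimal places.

Field R=17, I=8: +17·20° lon, +8·10° lat → SW at lon 160°, lat -10°.
Square 3, 0: +3·2° lon, +0·1° lat → SW at lon 166°, lat -10°.
Subsquare e=4, f=5: +4·0.0833333° lon, +5·0.0416667° lat → SW at lon 166.333°, lat -9.79167°.
Cell spans 0.0833333° lon × 0.0416667° lat. Centre is SW corner plus half of each.
latitude -9.7708, longitude 166.3750.

-9.7708, 166.3750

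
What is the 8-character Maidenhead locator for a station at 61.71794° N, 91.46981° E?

Add 180° to longitude and 90° to latitude: 271.46981, 151.71794.
Field: 271.46981/20 → 13 → N, 151.71794/10 → 15 → P; chars NP.
Square: 11.46981/2 → 5, 1.71794/1 → 1; chars 51.
Subsquare: 1.46981/0.0833333 → 17 → r, 0.71794/0.0416667 → 17 → r; chars rr.
Extended square: 0.05314/0.00833333 → 6, 0.00961/0.00416667 → 2; chars 62.

NP51rr62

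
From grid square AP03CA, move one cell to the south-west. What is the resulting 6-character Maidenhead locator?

AP02bx

Longitude subsquare c = 2; −1 → 1 = b.
Latitude subsquare a = 0; −1 → -1, wraps to 23 = x, carry into square.
Latitude square 3; −1 → 2.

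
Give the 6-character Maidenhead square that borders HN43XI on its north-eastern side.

Longitude subsquare x = 23; +1 → 24, wraps to 0 = a, carry into square.
Longitude square 4; +1 → 5.
Latitude subsquare i = 8; +1 → 9 = j.

HN53aj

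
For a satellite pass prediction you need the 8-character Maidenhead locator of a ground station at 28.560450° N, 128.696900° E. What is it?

Add 180° to longitude and 90° to latitude: 308.69690, 118.56045.
Field (20°×10°, letters A–R): lon ⌊308.69690/20⌋ = 15 → P; lat ⌊118.56045/10⌋ = 11 → L.
Square (2°×1°, digits 0–9): lon ⌊8.69690/2⌋ = 4; lat ⌊8.56045/1⌋ = 8.
Subsquare (5′×2.5′, letters a–x): lon ⌊0.69690/0.0833333⌋ = 8 → i; lat ⌊0.56045/0.0416667⌋ = 13 → n.
Extended square (30″×15″, digits 0–9): lon ⌊0.03023/0.00833333⌋ = 3; lat ⌊0.01878/0.00416667⌋ = 4.

PL48in34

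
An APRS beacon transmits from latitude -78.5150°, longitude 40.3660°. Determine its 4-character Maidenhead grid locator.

Add 180° to longitude and 90° to latitude: 220.37, 11.48.
Field (20°×10°, letters A–R): 220.37/20 → 11 → L, 11.48/10 → 1 → B; chars LB.
Square (2°×1°, digits 0–9): 0.37/2 → 0, 1.48/1 → 1; chars 01.

LB01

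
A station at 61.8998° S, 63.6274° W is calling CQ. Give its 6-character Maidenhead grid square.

FC88ec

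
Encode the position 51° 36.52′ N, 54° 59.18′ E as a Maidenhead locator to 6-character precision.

Offset from 180°W / 90°S: lon 234.9863°, lat 141.6087°.
Field (20°×10°, letters A–R): lon ⌊234.9863/20⌋ = 11 → L; lat ⌊141.6087/10⌋ = 14 → O.
Square (2°×1°, digits 0–9): lon ⌊14.9863/2⌋ = 7; lat ⌊1.6087/1⌋ = 1.
Subsquare (5′×2.5′, letters a–x): lon ⌊0.9863/0.0833333⌋ = 11 → l; lat ⌊0.6087/0.0416667⌋ = 14 → o.

LO71lo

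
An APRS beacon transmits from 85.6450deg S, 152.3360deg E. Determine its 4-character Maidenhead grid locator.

Shift to the Maidenhead origin (180°W, 90°S): lon 332.34, lat 4.36.
Field: lon ⌊332.34/20⌋ = 16 → Q; lat ⌊4.36/10⌋ = 0 → A.
Square: lon ⌊12.34/2⌋ = 6; lat ⌊4.36/1⌋ = 4.

QA64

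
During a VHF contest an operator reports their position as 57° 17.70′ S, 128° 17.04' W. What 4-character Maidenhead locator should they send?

Add 180° to longitude and 90° to latitude: 51.72, 32.70.
Field (20°×10°, letters A–R): lon ⌊51.72/20⌋ = 2 → C; lat ⌊32.70/10⌋ = 3 → D.
Square (2°×1°, digits 0–9): lon ⌊11.72/2⌋ = 5; lat ⌊2.70/1⌋ = 2.

CD52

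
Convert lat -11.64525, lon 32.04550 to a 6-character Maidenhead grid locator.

Offset from 180°W / 90°S: lon 212.0455°, lat 78.3547°.
Field: 212.0455/20 → 10 → K, 78.3547/10 → 7 → H; chars KH.
Square: 12.0455/2 → 6, 8.3547/1 → 8; chars 68.
Subsquare: 0.0455/0.0833333 → 0 → a, 0.3547/0.0416667 → 8 → i; chars ai.

KH68ai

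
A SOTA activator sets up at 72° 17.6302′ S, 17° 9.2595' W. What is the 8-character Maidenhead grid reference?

IB17kq19

Offset from 180°W / 90°S: lon 162.84567°, lat 17.70616°.
Field: 162.84567/20 → 8 → I, 17.70616/10 → 1 → B; chars IB.
Square: 2.84567/2 → 1, 7.70616/1 → 7; chars 17.
Subsquare: 0.84567/0.0833333 → 10 → k, 0.70616/0.0416667 → 16 → q; chars kq.
Extended square: 0.01234/0.00833333 → 1, 0.03950/0.00416667 → 9; chars 19.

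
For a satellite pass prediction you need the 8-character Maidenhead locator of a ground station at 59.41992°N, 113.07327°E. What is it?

Add 180° to longitude and 90° to latitude: 293.07327, 149.41992.
Field: 293.07327/20 → 14 → O, 149.41992/10 → 14 → O; chars OO.
Square: 13.07327/2 → 6, 9.41992/1 → 9; chars 69.
Subsquare: 1.07327/0.0833333 → 12 → m, 0.41992/0.0416667 → 10 → k; chars mk.
Extended square: 0.07327/0.00833333 → 8, 0.00325/0.00416667 → 0; chars 80.

OO69mk80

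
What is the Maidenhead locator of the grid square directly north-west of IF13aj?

IF03xk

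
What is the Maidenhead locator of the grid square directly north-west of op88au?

Longitude subsquare a = 0; −1 → -1, wraps to 23 = x, carry into square.
Longitude square 8; −1 → 7.
Latitude subsquare u = 20; +1 → 21 = v.

OP78xv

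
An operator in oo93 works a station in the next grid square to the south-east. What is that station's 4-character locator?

Longitude square 9; +1 → 10, wraps to 0, carry into field.
Longitude field O = 14; +1 → 15 = P.
Latitude square 3; −1 → 2.

PO02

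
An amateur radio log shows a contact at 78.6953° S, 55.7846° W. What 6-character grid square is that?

GB21ch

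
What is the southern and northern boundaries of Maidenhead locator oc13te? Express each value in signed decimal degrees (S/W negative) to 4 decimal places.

Field O=14, C=2: +14·20° lon, +2·10° lat → SW at lon 100°, lat -70°.
Square 1, 3: +1·2° lon, +3·1° lat → SW at lon 102°, lat -67°.
Subsquare t=19, e=4: +19·0.0833333° lon, +4·0.0416667° lat → SW at lon 103.583°, lat -66.8333°.
Cell spans 0.0833333° lon × 0.0416667° lat.
south -66.8333, north -66.7917.

-66.8333, -66.7917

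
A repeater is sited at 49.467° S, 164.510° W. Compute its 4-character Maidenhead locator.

AE70

Offset from 180°W / 90°S: lon 15.49°, lat 40.53°.
Field: lon ⌊15.49/20⌋ = 0 → A; lat ⌊40.53/10⌋ = 4 → E.
Square: lon ⌊15.49/2⌋ = 7; lat ⌊0.53/1⌋ = 0.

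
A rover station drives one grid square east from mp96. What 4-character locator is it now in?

NP06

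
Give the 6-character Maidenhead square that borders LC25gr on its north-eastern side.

LC25hs

Longitude subsquare g = 6; +1 → 7 = h.
Latitude subsquare r = 17; +1 → 18 = s.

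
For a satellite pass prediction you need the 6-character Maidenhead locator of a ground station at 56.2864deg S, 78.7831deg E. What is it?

Shift to the Maidenhead origin (180°W, 90°S): lon 258.7831, lat 33.7136.
Field: lon ⌊258.7831/20⌋ = 12 → M; lat ⌊33.7136/10⌋ = 3 → D.
Square: lon ⌊18.7831/2⌋ = 9; lat ⌊3.7136/1⌋ = 3.
Subsquare: lon ⌊0.7831/0.0833333⌋ = 9 → j; lat ⌊0.7136/0.0416667⌋ = 17 → r.

MD93jr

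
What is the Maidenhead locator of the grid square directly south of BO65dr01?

BO65dr00

Latitude extended square 1; −1 → 0.
The longitude characters are unchanged.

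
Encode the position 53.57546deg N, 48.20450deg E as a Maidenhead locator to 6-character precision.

LO43cn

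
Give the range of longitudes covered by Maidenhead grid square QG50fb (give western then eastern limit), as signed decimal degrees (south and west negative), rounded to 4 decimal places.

150.4167, 150.5000

Field Q=16, G=6: +16·20° lon, +6·10° lat → SW at lon 140°, lat -30°.
Square 5, 0: +5·2° lon, +0·1° lat → SW at lon 150°, lat -30°.
Subsquare f=5, b=1: +5·0.0833333° lon, +1·0.0416667° lat → SW at lon 150.417°, lat -29.9583°.
Cell spans 0.0833333° lon × 0.0416667° lat.
west 150.4167, east 150.5000.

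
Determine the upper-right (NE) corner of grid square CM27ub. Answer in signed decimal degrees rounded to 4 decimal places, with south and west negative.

37.0833, -134.2500

Field C=2, M=12: +2·20° lon, +12·10° lat → SW at lon -140°, lat 30°.
Square 2, 7: +2·2° lon, +7·1° lat → SW at lon -136°, lat 37°.
Subsquare u=20, b=1: +20·0.0833333° lon, +1·0.0416667° lat → SW at lon -134.333°, lat 37.0417°.
Cell spans 0.0833333° lon × 0.0416667° lat. NE corner is SW corner plus one full cell.
latitude 37.0833, longitude -134.2500.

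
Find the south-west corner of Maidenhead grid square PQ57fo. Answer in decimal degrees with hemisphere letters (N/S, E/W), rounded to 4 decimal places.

Field P=15, Q=16: +15·20° lon, +16·10° lat → SW at lon 120°, lat 70°.
Square 5, 7: +5·2° lon, +7·1° lat → SW at lon 130°, lat 77°.
Subsquare f=5, o=14: +5·0.0833333° lon, +14·0.0416667° lat → SW at lon 130.417°, lat 77.5833°.
latitude 77.5833° N, longitude 130.4167° E.

77.5833° N, 130.4167° E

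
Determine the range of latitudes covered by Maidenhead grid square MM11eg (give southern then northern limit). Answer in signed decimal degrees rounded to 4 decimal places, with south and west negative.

31.2500, 31.2917

Field M=12, M=12: +12·20° lon, +12·10° lat → SW at lon 60°, lat 30°.
Square 1, 1: +1·2° lon, +1·1° lat → SW at lon 62°, lat 31°.
Subsquare e=4, g=6: +4·0.0833333° lon, +6·0.0416667° lat → SW at lon 62.3333°, lat 31.25°.
Cell spans 0.0833333° lon × 0.0416667° lat.
south 31.2500, north 31.2917.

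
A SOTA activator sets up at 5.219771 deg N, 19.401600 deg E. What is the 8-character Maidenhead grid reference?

Shift to the Maidenhead origin (180°W, 90°S): lon 199.40160, lat 95.21977.
Field: 199.40160/20 → 9 → J, 95.21977/10 → 9 → J; chars JJ.
Square: 19.40160/2 → 9, 5.21977/1 → 5; chars 95.
Subsquare: 1.40160/0.0833333 → 16 → q, 0.21977/0.0416667 → 5 → f; chars qf.
Extended square: 0.06827/0.00833333 → 8, 0.01144/0.00416667 → 2; chars 82.

JJ95qf82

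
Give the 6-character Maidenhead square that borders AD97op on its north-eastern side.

Longitude subsquare o = 14; +1 → 15 = p.
Latitude subsquare p = 15; +1 → 16 = q.

AD97pq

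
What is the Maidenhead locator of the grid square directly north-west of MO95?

MO86

Longitude square 9; −1 → 8.
Latitude square 5; +1 → 6.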